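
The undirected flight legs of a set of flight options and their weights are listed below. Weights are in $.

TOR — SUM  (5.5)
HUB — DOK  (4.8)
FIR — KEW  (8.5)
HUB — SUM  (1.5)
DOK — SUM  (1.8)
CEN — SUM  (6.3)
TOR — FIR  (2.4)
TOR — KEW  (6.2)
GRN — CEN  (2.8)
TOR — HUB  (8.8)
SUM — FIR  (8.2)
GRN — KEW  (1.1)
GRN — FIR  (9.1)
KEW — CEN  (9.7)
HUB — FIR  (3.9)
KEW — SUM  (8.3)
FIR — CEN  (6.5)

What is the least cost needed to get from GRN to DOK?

$10.9

Running Dijkstra from GRN:
GRN: 0
KEW: 1.1  (via GRN)
CEN: 2.8  (via GRN)
TOR: 7.3  (via KEW)
SUM: 9.1  (via CEN)
FIR: 9.1  (via GRN)
HUB: 10.6  (via SUM)
DOK: 10.9  (via SUM)
Shortest route: GRN → CEN → SUM → DOK = $10.9.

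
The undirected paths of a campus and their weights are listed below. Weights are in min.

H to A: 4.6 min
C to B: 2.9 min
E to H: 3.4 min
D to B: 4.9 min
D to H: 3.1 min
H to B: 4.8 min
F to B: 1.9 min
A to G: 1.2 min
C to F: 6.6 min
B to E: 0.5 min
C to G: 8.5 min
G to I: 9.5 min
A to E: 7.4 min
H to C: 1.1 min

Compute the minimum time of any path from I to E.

18.1 min

Enumerating some paths:
I → G → A → H → E: 9.5+1.2+4.6+3.4 = 18.7
I → G → A → E: 9.5+1.2+7.4 = 18.1
The minimum is 18.1 min via I → G → A → E.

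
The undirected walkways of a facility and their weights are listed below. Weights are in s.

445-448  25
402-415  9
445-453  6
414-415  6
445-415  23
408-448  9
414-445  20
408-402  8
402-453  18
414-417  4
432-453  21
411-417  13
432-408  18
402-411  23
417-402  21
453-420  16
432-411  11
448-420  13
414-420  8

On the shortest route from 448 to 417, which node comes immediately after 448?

420

Enumerating some paths:
448 → 420 → 414 → 417: 13+8+4 = 25
448 → 408 → 402 → 415 → 414 → 417: 9+8+9+6+4 = 36
Cheapest is 448 → 420 → 414 → 417 at 25 s.
So from 448 the first move is to 420.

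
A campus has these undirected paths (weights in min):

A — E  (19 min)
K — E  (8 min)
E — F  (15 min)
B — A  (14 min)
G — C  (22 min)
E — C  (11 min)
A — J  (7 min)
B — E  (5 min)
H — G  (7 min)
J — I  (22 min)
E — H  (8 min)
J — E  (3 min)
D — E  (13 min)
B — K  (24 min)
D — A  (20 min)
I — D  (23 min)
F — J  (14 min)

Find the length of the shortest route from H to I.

Shortest distances from H:
H: 0
G: 7  (via H)
E: 8  (via H)
J: 11  (via E)
B: 13  (via E)
K: 16  (via E)
A: 18  (via J)
C: 19  (via E)
D: 21  (via E)
F: 23  (via E)
I: 33  (via J)
Shortest route: H → E → J → I = 33 min.

33 min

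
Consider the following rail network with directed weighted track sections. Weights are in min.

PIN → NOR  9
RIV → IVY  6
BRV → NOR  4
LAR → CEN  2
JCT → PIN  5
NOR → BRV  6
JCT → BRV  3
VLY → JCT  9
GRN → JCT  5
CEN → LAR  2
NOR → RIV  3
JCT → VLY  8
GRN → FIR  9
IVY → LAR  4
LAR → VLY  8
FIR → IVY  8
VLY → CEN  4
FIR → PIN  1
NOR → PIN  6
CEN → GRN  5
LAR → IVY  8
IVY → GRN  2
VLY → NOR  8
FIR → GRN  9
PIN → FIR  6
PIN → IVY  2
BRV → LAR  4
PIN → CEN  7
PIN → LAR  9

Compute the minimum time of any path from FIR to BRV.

13 min

Enumerating some paths:
FIR–PIN–NOR–BRV: 1+9+6 = 16
FIR–PIN–IVY–GRN–JCT–BRV: 1+2+2+5+3 = 13
FIR–GRN–JCT–BRV: 9+5+3 = 17
FIR–IVY–GRN–JCT–BRV: 8+2+5+3 = 18
Cheapest is FIR–PIN–IVY–GRN–JCT–BRV at 13 min.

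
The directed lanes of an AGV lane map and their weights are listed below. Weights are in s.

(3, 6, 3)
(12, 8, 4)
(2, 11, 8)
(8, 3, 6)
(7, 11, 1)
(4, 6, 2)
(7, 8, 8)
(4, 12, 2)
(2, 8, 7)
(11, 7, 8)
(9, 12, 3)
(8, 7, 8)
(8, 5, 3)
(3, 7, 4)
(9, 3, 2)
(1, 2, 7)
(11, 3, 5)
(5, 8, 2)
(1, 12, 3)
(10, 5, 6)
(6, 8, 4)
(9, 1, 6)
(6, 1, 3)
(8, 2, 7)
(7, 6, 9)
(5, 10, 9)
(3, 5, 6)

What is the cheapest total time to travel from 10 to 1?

Shortest distances from 10:
10: 0
5: 6  (via 10)
8: 8  (via 5)
3: 14  (via 8)
2: 15  (via 8)
7: 16  (via 8)
6: 17  (via 3)
11: 17  (via 7)
1: 20  (via 6)
Shortest route: 10 → 5 → 8 → 3 → 6 → 1 = 20 s.

20 s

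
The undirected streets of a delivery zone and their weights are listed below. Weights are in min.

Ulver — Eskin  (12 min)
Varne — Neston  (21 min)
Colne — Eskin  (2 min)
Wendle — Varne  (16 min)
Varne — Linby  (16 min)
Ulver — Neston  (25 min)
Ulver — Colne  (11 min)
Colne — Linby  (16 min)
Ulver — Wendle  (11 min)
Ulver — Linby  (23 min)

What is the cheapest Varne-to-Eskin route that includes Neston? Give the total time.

Best Varne to Neston: Varne–Neston costing 21
Shortest Neston→Eskin: Neston–Ulver–Eskin = 37
Total via Neston: 21 + 37 = 58 min.

58 min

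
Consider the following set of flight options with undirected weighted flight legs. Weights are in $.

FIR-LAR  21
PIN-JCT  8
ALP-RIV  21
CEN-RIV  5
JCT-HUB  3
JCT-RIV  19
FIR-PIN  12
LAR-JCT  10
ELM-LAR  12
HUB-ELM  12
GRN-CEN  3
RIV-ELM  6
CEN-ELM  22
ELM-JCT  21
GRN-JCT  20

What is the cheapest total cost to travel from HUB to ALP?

Compare a few routes:
HUB–ELM–RIV–ALP: 12+6+21 = 39
HUB–JCT–ELM–RIV–ALP: 3+21+6+21 = 51
HUB–JCT–RIV–ALP: 3+19+21 = 43
The minimum is $39 via HUB–ELM–RIV–ALP.

$39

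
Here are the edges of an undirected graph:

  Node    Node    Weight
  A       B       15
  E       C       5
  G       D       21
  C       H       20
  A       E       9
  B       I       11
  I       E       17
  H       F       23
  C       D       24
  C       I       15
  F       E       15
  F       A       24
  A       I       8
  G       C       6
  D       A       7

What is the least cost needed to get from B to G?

32

Candidate routes:
B–I–E–C–G: 11+17+5+6 = 39
B–I–C–G: 11+15+6 = 32
B–I–A–E–C–G: 11+8+9+5+6 = 39
B–A–E–C–G: 15+9+5+6 = 35
Cheapest is B–I–C–G at 32.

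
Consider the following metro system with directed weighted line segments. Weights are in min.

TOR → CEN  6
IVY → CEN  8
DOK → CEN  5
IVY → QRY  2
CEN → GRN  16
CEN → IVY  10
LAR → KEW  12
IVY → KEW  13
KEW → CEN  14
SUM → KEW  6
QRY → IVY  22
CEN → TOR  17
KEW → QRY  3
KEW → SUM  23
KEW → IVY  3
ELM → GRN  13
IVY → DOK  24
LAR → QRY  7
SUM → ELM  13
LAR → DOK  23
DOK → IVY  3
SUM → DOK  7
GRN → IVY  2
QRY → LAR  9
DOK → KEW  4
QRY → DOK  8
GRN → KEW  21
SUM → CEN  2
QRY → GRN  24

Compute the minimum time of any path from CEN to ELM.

Compare a few routes:
CEN - GRN - IVY - QRY - DOK - KEW - SUM - ELM: 16+2+2+8+4+23+13 = 68
CEN - IVY - QRY - DOK - KEW - SUM - ELM: 10+2+8+4+23+13 = 60
CEN - GRN - IVY - KEW - SUM - ELM: 16+2+13+23+13 = 67
CEN - IVY - KEW - SUM - ELM: 10+13+23+13 = 59
The minimum is 59 min via CEN - IVY - KEW - SUM - ELM.

59 min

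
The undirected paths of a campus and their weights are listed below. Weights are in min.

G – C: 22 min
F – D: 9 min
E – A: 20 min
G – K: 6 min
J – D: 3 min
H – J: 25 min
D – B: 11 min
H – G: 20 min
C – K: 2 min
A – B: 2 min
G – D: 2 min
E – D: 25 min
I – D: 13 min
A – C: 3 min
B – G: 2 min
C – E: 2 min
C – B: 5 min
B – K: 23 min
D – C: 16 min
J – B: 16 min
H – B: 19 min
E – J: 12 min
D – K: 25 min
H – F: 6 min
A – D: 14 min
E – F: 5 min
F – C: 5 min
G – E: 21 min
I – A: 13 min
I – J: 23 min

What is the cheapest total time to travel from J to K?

11 min

Settle nodes by increasing distance from J:
J: 0
D: 3  (via J)
G: 5  (via D)
B: 7  (via G)
A: 9  (via B)
K: 11  (via G)
Shortest route: J–D–G–K = 11 min.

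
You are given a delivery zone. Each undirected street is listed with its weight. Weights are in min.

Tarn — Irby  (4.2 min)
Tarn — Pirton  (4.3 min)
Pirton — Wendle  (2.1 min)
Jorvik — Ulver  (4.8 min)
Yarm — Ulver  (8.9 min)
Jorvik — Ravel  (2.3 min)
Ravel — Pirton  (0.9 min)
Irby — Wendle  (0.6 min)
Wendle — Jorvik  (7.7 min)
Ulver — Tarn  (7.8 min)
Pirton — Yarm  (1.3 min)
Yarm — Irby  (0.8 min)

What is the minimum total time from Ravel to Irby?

3 min

Candidate routes:
Ravel–Pirton–Wendle–Irby: 0.9+2.1+0.6 = 3.6
Ravel–Pirton–Yarm–Irby: 0.9+1.3+0.8 = 3
Cheapest is Ravel–Pirton–Yarm–Irby at 3 min.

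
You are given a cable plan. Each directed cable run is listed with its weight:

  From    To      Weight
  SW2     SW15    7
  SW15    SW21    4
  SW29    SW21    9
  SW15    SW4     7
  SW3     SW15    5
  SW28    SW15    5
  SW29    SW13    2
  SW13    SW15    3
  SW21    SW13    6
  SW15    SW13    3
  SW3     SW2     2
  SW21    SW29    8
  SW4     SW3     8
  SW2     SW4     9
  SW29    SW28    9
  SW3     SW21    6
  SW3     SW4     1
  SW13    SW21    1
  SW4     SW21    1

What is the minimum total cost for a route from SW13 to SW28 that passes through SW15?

24

Best SW13 to SW15: SW13 → SW15 costing 3
Shortest SW15→SW28: SW15 → SW21 → SW29 → SW28 = 21
Total via SW15: 3 + 21 = 24.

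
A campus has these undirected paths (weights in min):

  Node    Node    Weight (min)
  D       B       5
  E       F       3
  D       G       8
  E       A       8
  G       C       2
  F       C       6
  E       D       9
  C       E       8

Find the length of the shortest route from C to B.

Running Dijkstra from C:
C: 0
G: 2  (via C)
F: 6  (via C)
E: 8  (via C)
D: 10  (via G)
B: 15  (via D)
Shortest route: C → G → D → B = 15 min.

15 min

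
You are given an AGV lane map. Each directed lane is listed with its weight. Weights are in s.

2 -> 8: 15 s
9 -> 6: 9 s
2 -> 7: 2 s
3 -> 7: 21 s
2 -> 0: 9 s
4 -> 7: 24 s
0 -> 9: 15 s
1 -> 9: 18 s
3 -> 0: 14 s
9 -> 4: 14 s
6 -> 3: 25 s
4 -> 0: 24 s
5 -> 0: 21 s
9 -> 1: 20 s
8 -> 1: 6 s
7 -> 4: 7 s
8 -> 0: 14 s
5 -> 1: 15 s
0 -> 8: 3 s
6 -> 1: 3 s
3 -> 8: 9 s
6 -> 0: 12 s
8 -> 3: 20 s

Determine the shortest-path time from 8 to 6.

33 s

Running Dijkstra from 8:
8: 0
1: 6  (via 8)
0: 14  (via 8)
3: 20  (via 8)
9: 24  (via 1)
6: 33  (via 9)
Shortest route: 8 → 1 → 9 → 6 = 33 s.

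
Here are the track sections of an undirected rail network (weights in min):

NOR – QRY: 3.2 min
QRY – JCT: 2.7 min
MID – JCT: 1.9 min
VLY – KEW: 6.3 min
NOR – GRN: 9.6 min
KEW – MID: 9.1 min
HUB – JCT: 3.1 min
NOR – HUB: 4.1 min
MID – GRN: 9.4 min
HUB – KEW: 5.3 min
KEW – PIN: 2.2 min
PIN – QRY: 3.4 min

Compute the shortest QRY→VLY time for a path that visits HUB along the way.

Best QRY to HUB: QRY → JCT → HUB costing 5.8
Shortest HUB→VLY: HUB → KEW → VLY = 11.6
Total via HUB: 5.8 + 11.6 = 17.4 min.

17.4 min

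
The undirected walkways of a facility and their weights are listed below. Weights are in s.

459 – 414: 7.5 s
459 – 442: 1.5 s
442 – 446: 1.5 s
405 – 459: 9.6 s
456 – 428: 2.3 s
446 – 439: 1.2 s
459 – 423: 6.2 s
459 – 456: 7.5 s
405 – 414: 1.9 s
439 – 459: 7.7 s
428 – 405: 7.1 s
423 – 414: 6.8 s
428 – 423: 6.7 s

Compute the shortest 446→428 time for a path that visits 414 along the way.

Shortest 446→414: 446 → 442 → 459 → 414 = 10.5
Shortest 414→428: 414 → 405 → 428 = 9
Total via 414: 10.5 + 9 = 19.5 s.

19.5 s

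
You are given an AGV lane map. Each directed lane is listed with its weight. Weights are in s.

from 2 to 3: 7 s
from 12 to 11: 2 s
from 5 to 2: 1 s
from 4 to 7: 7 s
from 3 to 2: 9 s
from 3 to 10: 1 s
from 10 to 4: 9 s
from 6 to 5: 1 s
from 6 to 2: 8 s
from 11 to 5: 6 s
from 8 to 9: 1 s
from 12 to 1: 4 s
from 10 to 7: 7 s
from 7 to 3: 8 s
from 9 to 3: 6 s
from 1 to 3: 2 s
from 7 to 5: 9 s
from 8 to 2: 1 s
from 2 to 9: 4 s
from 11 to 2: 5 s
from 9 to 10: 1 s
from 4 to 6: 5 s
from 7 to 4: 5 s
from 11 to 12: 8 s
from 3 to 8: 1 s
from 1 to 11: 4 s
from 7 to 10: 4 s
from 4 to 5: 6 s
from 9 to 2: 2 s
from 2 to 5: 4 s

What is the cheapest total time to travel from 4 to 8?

Compare a few routes:
4 → 5 → 2 → 3 → 8: 6+1+7+1 = 15
4 → 7 → 3 → 8: 7+8+1 = 16
The minimum is 15 s via 4 → 5 → 2 → 3 → 8.

15 s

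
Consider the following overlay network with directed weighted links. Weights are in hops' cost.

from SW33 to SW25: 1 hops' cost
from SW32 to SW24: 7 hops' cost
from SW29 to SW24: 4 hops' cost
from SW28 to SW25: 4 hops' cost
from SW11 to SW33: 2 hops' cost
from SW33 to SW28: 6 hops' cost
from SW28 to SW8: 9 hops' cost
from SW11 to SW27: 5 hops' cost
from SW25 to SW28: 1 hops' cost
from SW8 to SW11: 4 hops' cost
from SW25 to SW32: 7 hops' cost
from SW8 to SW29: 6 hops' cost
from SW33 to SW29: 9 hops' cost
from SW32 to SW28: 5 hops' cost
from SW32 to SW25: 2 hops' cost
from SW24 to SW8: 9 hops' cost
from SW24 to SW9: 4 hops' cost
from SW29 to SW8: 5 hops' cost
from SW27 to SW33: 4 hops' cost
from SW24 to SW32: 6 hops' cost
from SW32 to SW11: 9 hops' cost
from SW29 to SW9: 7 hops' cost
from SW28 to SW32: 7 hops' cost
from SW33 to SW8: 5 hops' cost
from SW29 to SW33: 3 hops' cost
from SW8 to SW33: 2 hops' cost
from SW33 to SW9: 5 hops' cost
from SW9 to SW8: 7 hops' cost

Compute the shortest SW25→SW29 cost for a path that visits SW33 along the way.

Shortest SW25→SW33: SW25 → SW28 → SW8 → SW33 = 12
Shortest SW33→SW29: SW33 → SW29 = 9
Total via SW33: 12 + 9 = 21 hops' cost.

21 hops' cost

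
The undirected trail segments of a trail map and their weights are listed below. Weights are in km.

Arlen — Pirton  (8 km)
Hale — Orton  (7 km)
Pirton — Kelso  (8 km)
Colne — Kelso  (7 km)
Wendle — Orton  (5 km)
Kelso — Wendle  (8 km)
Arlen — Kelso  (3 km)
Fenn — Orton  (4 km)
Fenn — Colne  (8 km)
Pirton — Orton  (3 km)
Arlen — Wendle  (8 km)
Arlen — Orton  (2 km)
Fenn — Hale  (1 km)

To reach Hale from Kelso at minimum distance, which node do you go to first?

Candidate routes:
Kelso–Pirton–Orton–Fenn–Hale: 8+3+4+1 = 16
Kelso–Arlen–Orton–Fenn–Hale: 3+2+4+1 = 10
Kelso–Arlen–Orton–Hale: 3+2+7 = 12
Kelso–Colne–Fenn–Hale: 7+8+1 = 16
The minimum is 10 km via Kelso–Arlen–Orton–Fenn–Hale.
So from Kelso the first move is to Arlen.

Arlen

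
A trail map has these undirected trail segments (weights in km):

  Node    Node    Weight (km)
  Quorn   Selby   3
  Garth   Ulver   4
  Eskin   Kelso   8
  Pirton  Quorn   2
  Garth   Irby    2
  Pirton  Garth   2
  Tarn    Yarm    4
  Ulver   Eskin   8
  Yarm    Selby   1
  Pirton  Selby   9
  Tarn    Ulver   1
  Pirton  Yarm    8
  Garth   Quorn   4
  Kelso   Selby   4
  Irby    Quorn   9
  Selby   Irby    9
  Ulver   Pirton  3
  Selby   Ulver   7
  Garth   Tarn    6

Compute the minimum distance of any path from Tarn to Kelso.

9 km

Running Dijkstra from Tarn:
Tarn: 0
Ulver: 1  (via Tarn)
Pirton: 4  (via Ulver)
Yarm: 4  (via Tarn)
Garth: 5  (via Ulver)
Selby: 5  (via Yarm)
Quorn: 6  (via Pirton)
Irby: 7  (via Garth)
Eskin: 9  (via Ulver)
Kelso: 9  (via Selby)
Shortest route: Tarn–Yarm–Selby–Kelso = 9 km.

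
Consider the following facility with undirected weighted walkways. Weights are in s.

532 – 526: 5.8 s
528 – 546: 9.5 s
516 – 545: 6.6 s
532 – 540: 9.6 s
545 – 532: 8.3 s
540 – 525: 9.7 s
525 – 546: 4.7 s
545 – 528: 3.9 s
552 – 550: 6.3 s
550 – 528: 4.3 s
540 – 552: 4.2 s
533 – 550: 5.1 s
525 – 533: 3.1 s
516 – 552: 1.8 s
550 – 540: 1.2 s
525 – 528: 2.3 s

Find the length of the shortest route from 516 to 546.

17.5 s

Compare a few routes:
516 → 545 → 528 → 525 → 546: 6.6+3.9+2.3+4.7 = 17.5
516 → 552 → 540 → 550 → 528 → 525 → 546: 1.8+4.2+1.2+4.3+2.3+4.7 = 18.5
Cheapest is 516 → 545 → 528 → 525 → 546 at 17.5 s.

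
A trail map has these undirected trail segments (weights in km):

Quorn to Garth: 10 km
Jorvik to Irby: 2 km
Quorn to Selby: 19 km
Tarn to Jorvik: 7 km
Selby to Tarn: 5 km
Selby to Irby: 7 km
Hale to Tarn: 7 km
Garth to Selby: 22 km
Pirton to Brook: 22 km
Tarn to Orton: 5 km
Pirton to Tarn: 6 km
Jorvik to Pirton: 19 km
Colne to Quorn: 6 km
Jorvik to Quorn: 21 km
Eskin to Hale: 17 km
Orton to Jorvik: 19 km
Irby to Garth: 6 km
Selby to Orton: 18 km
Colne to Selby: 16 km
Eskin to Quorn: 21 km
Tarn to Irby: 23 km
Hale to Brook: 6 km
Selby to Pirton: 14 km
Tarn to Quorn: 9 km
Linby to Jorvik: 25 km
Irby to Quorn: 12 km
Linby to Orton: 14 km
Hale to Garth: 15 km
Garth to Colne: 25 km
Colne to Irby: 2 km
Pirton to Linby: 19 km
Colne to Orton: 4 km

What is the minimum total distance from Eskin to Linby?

43 km

Settle nodes by increasing distance from Eskin:
Eskin: 0
Hale: 17  (via Eskin)
Quorn: 21  (via Eskin)
Brook: 23  (via Hale)
Tarn: 24  (via Hale)
Colne: 27  (via Quorn)
Irby: 29  (via Colne)
Orton: 29  (via Tarn)
Selby: 29  (via Tarn)
Pirton: 30  (via Tarn)
Garth: 31  (via Quorn)
Jorvik: 31  (via Tarn)
Linby: 43  (via Orton)
Shortest route: Eskin → Hale → Tarn → Orton → Linby = 43 km.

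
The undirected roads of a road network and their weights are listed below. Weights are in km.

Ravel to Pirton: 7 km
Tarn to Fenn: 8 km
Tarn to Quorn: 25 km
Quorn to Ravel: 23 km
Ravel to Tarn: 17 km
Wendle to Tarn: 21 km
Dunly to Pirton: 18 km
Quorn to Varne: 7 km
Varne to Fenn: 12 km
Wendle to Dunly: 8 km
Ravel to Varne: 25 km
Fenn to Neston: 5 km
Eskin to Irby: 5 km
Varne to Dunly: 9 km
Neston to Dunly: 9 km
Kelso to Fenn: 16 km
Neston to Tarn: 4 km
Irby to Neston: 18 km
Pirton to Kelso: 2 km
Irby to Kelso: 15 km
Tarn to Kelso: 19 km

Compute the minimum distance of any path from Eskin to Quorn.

47 km

Settle nodes by increasing distance from Eskin:
Eskin: 0
Irby: 5  (via Eskin)
Kelso: 20  (via Irby)
Pirton: 22  (via Kelso)
Neston: 23  (via Irby)
Tarn: 27  (via Neston)
Fenn: 28  (via Neston)
Ravel: 29  (via Pirton)
Dunly: 32  (via Neston)
Varne: 40  (via Fenn)
Wendle: 40  (via Dunly)
Quorn: 47  (via Varne)
Shortest route: Eskin → Irby → Neston → Fenn → Varne → Quorn = 47 km.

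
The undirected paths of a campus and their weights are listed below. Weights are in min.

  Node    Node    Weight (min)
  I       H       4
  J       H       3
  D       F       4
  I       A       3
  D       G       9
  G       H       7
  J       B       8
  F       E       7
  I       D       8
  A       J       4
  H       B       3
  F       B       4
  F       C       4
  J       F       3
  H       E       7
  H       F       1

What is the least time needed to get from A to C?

11 min

Running Dijkstra from A:
A: 0
I: 3  (via A)
J: 4  (via A)
F: 7  (via J)
H: 7  (via I)
B: 10  (via H)
C: 11  (via F)
Shortest route: A–J–F–C = 11 min.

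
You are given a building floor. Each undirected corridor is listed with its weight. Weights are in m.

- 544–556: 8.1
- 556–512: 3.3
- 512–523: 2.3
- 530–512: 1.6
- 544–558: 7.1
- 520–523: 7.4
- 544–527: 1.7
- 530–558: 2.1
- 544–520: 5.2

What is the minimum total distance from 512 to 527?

12.5 m

Shortest distances from 512:
512: 0
530: 1.6  (via 512)
523: 2.3  (via 512)
556: 3.3  (via 512)
558: 3.7  (via 530)
520: 9.7  (via 523)
544: 10.8  (via 558)
527: 12.5  (via 544)
Shortest route: 512–530–558–544–527 = 12.5 m.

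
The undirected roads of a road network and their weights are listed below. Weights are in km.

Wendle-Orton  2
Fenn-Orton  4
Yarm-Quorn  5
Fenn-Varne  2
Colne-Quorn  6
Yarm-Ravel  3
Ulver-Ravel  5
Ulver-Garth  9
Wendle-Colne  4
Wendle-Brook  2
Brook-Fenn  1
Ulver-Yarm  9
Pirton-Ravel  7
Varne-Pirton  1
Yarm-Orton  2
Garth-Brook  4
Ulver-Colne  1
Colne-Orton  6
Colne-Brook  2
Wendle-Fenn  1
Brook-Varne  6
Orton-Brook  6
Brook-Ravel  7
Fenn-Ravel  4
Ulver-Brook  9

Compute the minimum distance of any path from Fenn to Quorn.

Enumerating some paths:
Fenn → Brook → Colne → Quorn: 1+2+6 = 9
Fenn → Orton → Yarm → Quorn: 4+2+5 = 11
Fenn → Wendle → Brook → Colne → Quorn: 1+2+2+6 = 11
Fenn → Wendle → Orton → Yarm → Quorn: 1+2+2+5 = 10
The minimum is 9 km via Fenn → Brook → Colne → Quorn.

9 km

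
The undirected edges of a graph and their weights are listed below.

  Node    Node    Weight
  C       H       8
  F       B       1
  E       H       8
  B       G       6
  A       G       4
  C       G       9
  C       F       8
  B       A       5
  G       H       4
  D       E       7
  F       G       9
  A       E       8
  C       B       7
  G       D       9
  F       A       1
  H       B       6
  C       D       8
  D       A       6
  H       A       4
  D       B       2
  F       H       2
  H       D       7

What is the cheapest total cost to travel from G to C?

9

Settle nodes by increasing distance from G:
G: 0
A: 4  (via G)
H: 4  (via G)
F: 5  (via A)
B: 6  (via G)
D: 8  (via B)
C: 9  (via G)
Shortest route: G → C = 9.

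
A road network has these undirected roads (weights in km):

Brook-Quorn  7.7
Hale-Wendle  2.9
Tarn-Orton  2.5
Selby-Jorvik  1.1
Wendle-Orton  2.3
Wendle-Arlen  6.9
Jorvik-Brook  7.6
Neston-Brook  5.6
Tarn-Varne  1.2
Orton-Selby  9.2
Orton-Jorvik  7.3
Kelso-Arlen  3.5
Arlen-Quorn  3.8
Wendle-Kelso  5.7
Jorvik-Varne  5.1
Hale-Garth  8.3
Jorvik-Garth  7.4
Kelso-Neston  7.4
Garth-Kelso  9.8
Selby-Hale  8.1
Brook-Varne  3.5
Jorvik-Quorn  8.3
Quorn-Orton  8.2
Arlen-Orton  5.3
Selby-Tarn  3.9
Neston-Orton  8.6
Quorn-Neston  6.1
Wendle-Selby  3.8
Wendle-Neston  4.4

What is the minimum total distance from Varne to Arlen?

9 km

Settle nodes by increasing distance from Varne:
Varne: 0
Tarn: 1.2  (via Varne)
Brook: 3.5  (via Varne)
Orton: 3.7  (via Tarn)
Selby: 5.1  (via Tarn)
Jorvik: 5.1  (via Varne)
Wendle: 6  (via Orton)
Hale: 8.9  (via Wendle)
Arlen: 9  (via Orton)
Shortest route: Varne–Tarn–Orton–Arlen = 9 km.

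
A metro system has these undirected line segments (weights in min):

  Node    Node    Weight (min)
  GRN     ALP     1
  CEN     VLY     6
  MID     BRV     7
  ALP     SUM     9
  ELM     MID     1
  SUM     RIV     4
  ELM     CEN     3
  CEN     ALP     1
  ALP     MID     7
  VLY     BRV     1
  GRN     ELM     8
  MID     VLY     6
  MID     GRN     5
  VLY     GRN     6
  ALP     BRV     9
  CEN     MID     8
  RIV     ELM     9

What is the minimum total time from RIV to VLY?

Running Dijkstra from RIV:
RIV: 0
SUM: 4  (via RIV)
ELM: 9  (via RIV)
MID: 10  (via ELM)
CEN: 12  (via ELM)
ALP: 13  (via SUM)
GRN: 14  (via ALP)
VLY: 16  (via MID)
Shortest route: RIV → ELM → MID → VLY = 16 min.

16 min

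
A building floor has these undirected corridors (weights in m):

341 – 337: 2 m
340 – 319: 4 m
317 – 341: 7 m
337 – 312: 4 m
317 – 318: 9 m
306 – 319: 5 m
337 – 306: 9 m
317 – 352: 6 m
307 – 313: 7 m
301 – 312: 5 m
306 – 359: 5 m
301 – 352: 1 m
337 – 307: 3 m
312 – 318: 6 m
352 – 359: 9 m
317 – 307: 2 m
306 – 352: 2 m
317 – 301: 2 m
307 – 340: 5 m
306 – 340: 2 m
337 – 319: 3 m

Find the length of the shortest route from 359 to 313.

Candidate routes:
359 - 306 - 352 - 317 - 307 - 313: 5+2+6+2+7 = 22
359 - 306 - 340 - 307 - 313: 5+2+5+7 = 19
359 - 352 - 301 - 317 - 307 - 313: 9+1+2+2+7 = 21
The minimum is 19 m via 359 - 306 - 340 - 307 - 313.

19 m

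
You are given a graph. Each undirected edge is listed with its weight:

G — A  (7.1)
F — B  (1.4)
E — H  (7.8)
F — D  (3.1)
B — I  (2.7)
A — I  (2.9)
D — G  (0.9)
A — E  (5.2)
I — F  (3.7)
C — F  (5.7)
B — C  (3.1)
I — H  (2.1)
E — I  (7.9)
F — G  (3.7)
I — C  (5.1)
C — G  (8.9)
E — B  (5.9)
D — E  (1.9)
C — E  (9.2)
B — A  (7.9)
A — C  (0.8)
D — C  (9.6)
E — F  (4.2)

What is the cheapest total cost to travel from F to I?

Shortest distances from F:
F: 0
B: 1.4  (via F)
D: 3.1  (via F)
G: 3.7  (via F)
I: 3.7  (via F)
Shortest route: F → I = 3.7.

3.7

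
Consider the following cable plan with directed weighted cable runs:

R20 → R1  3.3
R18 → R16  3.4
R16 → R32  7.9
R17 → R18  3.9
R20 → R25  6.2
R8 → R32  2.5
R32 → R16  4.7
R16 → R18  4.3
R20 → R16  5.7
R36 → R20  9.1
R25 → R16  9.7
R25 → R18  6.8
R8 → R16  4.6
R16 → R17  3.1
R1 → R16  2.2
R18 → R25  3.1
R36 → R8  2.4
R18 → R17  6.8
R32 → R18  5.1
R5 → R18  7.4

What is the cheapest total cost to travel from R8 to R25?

Shortest distances from R8:
R8: 0
R32: 2.5  (via R8)
R16: 4.6  (via R8)
R18: 7.6  (via R32)
R17: 7.7  (via R16)
R25: 10.7  (via R18)
Shortest route: R8–R32–R18–R25 = 10.7.

10.7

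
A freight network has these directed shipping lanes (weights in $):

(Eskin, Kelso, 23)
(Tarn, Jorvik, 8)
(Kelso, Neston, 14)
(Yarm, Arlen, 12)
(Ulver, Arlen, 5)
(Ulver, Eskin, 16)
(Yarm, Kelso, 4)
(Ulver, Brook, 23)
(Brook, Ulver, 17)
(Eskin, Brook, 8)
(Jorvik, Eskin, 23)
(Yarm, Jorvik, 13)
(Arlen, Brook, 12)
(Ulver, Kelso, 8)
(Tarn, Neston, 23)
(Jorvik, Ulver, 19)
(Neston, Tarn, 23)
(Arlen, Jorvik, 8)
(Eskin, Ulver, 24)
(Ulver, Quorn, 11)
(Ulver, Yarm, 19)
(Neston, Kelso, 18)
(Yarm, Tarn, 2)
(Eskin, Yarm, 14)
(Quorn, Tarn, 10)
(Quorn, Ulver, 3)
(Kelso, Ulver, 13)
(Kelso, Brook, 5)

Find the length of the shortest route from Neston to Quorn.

$42

Enumerating some paths:
Neston → Kelso → Ulver → Quorn: 18+13+11 = 42
Neston → Kelso → Brook → Ulver → Quorn: 18+5+17+11 = 51
Neston → Tarn → Jorvik → Ulver → Quorn: 23+8+19+11 = 61
Neston → Tarn → Jorvik → Eskin → Ulver → Quorn: 23+8+23+24+11 = 89
Cheapest is Neston → Kelso → Ulver → Quorn at $42.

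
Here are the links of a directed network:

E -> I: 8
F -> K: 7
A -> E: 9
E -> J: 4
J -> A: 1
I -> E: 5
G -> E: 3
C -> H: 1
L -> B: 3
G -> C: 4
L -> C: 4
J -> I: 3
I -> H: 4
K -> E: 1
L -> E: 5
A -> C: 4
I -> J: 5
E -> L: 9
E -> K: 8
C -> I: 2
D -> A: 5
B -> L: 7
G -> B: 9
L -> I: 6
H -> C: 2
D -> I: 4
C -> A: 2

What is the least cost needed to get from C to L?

16

Compare a few routes:
C–A–E–L: 2+9+9 = 20
C–I–E–L: 2+5+9 = 16
The minimum is 16 via C–I–E–L.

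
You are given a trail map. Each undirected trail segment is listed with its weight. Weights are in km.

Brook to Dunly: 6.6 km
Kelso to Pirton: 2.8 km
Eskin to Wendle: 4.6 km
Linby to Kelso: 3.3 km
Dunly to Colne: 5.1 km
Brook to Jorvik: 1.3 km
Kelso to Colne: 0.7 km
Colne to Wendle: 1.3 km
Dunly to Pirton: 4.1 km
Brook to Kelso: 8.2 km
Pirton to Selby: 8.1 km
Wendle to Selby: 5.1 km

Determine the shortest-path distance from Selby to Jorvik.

16.6 km

Candidate routes:
Selby - Wendle - Colne - Kelso - Brook - Jorvik: 5.1+1.3+0.7+8.2+1.3 = 16.6
Selby - Wendle - Colne - Dunly - Brook - Jorvik: 5.1+1.3+5.1+6.6+1.3 = 19.4
Selby - Pirton - Dunly - Brook - Jorvik: 8.1+4.1+6.6+1.3 = 20.1
The minimum is 16.6 km via Selby - Wendle - Colne - Kelso - Brook - Jorvik.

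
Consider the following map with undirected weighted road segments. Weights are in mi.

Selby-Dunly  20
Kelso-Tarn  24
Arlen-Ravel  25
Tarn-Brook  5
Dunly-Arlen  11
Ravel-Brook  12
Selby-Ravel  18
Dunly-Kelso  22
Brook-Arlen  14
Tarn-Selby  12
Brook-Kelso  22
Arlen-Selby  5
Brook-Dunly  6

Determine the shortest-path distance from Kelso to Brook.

Compare a few routes:
Kelso → Tarn → Brook: 24+5 = 29
Kelso → Brook: 22 = 22
Kelso → Dunly → Brook: 22+6 = 28
The minimum is 22 mi via Kelso → Brook.

22 mi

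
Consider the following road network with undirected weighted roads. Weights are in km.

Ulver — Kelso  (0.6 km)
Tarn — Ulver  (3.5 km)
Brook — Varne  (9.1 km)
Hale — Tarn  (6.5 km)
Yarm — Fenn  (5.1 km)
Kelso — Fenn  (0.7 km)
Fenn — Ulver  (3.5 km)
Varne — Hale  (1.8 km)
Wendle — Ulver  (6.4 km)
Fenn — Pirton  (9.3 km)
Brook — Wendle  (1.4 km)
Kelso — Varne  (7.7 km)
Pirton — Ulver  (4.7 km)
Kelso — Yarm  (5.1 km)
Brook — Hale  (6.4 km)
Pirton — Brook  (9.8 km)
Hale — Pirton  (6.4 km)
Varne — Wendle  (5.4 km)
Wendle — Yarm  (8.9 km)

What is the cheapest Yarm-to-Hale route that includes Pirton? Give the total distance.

16.8 km

Best Yarm to Pirton: Yarm–Kelso–Ulver–Pirton costing 10.4
Best Pirton to Hale: Pirton–Hale costing 6.4
Total via Pirton: 10.4 + 6.4 = 16.8 km.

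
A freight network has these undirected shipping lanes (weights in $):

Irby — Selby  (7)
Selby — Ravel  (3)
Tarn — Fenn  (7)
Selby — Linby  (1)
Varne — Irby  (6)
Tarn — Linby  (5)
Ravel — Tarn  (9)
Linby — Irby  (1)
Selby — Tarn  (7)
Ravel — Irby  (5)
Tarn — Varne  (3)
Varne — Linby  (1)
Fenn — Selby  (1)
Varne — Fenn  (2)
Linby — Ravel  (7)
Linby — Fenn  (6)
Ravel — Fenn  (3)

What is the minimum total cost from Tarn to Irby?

$5

Candidate routes:
Tarn → Linby → Irby: 5+1 = 6
Tarn → Varne → Linby → Irby: 3+1+1 = 5
The minimum is $5 via Tarn → Varne → Linby → Irby.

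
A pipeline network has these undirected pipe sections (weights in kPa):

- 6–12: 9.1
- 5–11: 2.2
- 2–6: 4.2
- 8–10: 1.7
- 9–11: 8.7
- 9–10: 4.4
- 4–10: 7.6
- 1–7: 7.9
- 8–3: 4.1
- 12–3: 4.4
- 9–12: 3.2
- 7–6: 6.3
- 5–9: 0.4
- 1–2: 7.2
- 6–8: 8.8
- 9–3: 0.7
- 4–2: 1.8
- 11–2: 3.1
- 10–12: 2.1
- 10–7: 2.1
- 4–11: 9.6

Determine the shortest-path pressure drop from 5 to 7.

6.9 kPa

Compare a few routes:
5 → 9 → 10 → 7: 0.4+4.4+2.1 = 6.9
5 → 9 → 12 → 10 → 7: 0.4+3.2+2.1+2.1 = 7.8
Cheapest is 5 → 9 → 10 → 7 at 6.9 kPa.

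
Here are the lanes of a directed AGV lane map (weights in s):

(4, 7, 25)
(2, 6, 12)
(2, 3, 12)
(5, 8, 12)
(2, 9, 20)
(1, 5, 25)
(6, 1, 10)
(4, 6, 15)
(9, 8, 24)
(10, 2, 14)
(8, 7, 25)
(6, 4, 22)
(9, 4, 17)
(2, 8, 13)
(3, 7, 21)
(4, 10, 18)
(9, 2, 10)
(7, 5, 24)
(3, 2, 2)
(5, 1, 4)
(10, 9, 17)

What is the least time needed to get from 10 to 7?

Candidate routes:
10 - 2 - 8 - 7: 14+13+25 = 52
10 - 2 - 3 - 7: 14+12+21 = 47
The minimum is 47 s via 10 - 2 - 3 - 7.

47 s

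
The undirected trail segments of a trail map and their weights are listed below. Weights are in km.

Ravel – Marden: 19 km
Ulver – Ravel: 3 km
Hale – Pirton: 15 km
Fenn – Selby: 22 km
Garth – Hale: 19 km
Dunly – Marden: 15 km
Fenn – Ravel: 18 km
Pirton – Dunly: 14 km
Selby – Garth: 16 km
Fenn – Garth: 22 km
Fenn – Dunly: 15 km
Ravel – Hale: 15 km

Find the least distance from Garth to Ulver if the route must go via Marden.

Best Garth to Marden: Garth → Fenn → Dunly → Marden costing 52
Shortest Marden→Ulver: Marden → Ravel → Ulver = 22
Total via Marden: 52 + 22 = 74 km.

74 km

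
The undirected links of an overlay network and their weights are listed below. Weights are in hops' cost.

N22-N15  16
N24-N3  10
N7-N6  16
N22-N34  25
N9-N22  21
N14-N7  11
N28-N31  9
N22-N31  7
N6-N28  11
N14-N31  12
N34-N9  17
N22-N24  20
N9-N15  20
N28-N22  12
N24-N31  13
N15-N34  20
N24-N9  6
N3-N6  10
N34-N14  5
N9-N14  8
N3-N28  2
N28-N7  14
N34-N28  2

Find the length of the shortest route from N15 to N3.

Shortest distances from N15:
N15: 0
N22: 16  (via N15)
N9: 20  (via N15)
N34: 20  (via N15)
N28: 22  (via N34)
N31: 23  (via N22)
N3: 24  (via N28)
Shortest route: N15 → N34 → N28 → N3 = 24 hops' cost.

24 hops' cost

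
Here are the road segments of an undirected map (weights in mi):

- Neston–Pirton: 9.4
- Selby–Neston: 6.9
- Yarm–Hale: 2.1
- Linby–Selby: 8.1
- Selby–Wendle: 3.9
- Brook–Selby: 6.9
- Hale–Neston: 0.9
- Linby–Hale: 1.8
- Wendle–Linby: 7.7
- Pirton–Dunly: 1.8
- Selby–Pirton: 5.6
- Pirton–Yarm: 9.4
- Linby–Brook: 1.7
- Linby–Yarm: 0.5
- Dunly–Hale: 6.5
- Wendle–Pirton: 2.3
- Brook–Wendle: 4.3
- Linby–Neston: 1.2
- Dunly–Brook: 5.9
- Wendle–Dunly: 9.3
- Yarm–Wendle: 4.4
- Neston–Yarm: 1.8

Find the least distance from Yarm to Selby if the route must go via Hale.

9.9 mi

Best Yarm to Hale: Yarm–Hale costing 2.1
Best Hale to Selby: Hale–Neston–Selby costing 7.8
Total via Hale: 2.1 + 7.8 = 9.9 mi.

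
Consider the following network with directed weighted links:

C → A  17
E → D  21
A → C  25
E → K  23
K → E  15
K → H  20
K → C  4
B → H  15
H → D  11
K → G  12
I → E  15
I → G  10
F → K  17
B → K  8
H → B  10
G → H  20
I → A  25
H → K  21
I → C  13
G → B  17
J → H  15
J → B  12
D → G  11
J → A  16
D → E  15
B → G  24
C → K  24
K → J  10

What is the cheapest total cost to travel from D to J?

Running Dijkstra from D:
D: 0
G: 11  (via D)
E: 15  (via D)
B: 28  (via G)
H: 31  (via G)
K: 36  (via B)
C: 40  (via K)
J: 46  (via K)
Shortest route: D → G → B → K → J = 46.

46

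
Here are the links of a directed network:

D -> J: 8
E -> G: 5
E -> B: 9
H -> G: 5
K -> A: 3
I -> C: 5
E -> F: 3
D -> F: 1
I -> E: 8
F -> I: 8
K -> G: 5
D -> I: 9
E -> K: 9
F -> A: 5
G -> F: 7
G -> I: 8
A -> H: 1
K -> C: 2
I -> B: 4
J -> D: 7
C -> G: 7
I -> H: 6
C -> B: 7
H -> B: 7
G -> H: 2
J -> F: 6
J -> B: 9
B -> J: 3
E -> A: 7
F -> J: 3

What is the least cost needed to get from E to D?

Shortest distances from E:
E: 0
F: 3  (via E)
G: 5  (via E)
J: 6  (via F)
A: 7  (via E)
H: 7  (via G)
B: 9  (via E)
K: 9  (via E)
C: 11  (via K)
I: 11  (via F)
D: 13  (via J)
Shortest route: E–F–J–D = 13.

13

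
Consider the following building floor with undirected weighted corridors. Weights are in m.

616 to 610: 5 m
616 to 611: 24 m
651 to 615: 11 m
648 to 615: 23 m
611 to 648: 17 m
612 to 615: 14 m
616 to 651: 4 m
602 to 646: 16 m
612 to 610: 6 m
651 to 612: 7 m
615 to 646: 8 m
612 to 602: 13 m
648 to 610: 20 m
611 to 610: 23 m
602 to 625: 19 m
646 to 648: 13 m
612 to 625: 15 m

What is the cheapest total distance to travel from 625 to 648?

Shortest distances from 625:
625: 0
612: 15  (via 625)
602: 19  (via 625)
610: 21  (via 612)
651: 22  (via 612)
616: 26  (via 610)
615: 29  (via 612)
646: 35  (via 602)
648: 41  (via 610)
Shortest route: 625–612–610–648 = 41 m.

41 m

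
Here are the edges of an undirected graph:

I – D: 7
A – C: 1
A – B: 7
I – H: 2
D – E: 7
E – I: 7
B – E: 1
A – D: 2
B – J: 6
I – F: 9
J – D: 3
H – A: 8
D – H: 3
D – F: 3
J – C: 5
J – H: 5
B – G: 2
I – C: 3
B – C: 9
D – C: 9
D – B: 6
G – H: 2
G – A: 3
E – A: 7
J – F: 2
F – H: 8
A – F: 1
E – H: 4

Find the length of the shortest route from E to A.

6

Compare a few routes:
E - A: 7 = 7
E - B - A: 1+7 = 8
E - B - G - A: 1+2+3 = 6
Cheapest is E - B - G - A at 6.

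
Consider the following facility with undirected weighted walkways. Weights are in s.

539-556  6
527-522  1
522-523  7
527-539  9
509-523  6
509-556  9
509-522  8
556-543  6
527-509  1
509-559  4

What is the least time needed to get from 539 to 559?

14 s

Enumerating some paths:
539 - 527 - 509 - 559: 9+1+4 = 14
539 - 556 - 509 - 559: 6+9+4 = 19
Cheapest is 539 - 527 - 509 - 559 at 14 s.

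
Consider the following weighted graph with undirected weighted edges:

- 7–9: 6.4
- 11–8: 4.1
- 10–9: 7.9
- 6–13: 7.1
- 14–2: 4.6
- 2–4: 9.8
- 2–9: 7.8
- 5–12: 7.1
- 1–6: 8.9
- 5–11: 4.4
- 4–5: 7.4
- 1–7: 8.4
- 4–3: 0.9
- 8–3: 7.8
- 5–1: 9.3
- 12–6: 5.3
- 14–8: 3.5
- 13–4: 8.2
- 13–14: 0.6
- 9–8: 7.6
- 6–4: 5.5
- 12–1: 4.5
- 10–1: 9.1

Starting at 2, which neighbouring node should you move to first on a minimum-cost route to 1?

Compare a few routes:
2 → 14 → 13 → 6 → 12 → 1: 4.6+0.6+7.1+5.3+4.5 = 22.1
2 → 14 → 13 → 6 → 1: 4.6+0.6+7.1+8.9 = 21.2
2 → 4 → 6 → 1: 9.8+5.5+8.9 = 24.2
2 → 9 → 7 → 1: 7.8+6.4+8.4 = 22.6
The minimum is 21.2 via 2 → 14 → 13 → 6 → 1.
So from 2 the first move is to 14.

14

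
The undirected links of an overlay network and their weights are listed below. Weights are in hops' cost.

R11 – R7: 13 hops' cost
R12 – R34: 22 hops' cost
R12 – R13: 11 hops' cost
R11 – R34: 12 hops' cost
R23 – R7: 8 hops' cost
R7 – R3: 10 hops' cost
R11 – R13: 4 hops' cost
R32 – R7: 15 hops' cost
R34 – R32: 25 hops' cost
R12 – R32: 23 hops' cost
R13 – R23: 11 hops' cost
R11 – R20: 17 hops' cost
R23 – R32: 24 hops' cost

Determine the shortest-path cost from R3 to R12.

Compare a few routes:
R3 - R7 - R23 - R13 - R12: 10+8+11+11 = 40
R3 - R7 - R11 - R13 - R12: 10+13+4+11 = 38
Cheapest is R3 - R7 - R11 - R13 - R12 at 38 hops' cost.

38 hops' cost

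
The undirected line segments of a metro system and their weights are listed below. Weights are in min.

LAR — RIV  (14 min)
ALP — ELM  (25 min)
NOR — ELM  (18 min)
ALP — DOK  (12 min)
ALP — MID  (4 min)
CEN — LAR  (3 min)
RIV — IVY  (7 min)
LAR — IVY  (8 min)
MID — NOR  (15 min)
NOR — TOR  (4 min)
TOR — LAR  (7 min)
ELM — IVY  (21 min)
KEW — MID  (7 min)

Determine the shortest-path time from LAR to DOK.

Running Dijkstra from LAR:
LAR: 0
CEN: 3  (via LAR)
TOR: 7  (via LAR)
IVY: 8  (via LAR)
NOR: 11  (via TOR)
RIV: 14  (via LAR)
MID: 26  (via NOR)
ELM: 29  (via IVY)
ALP: 30  (via MID)
KEW: 33  (via MID)
DOK: 42  (via ALP)
Shortest route: LAR → TOR → NOR → MID → ALP → DOK = 42 min.

42 min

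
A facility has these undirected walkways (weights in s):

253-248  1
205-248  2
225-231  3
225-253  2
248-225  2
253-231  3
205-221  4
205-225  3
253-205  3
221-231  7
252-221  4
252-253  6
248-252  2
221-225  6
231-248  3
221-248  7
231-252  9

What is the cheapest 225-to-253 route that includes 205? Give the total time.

6 s

Shortest 225→205: 225 → 205 = 3
Shortest 205→253: 205 → 253 = 3
Total via 205: 3 + 3 = 6 s.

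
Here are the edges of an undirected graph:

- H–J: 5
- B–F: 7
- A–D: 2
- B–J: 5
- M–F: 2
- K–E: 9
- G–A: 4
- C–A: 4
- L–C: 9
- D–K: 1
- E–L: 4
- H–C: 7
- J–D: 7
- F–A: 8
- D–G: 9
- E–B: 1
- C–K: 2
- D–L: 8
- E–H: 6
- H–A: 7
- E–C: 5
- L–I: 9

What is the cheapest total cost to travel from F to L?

12

Settle nodes by increasing distance from F:
F: 0
M: 2  (via F)
B: 7  (via F)
A: 8  (via F)
E: 8  (via B)
D: 10  (via A)
K: 11  (via D)
C: 12  (via A)
G: 12  (via A)
J: 12  (via B)
L: 12  (via E)
Shortest route: F → B → E → L = 12.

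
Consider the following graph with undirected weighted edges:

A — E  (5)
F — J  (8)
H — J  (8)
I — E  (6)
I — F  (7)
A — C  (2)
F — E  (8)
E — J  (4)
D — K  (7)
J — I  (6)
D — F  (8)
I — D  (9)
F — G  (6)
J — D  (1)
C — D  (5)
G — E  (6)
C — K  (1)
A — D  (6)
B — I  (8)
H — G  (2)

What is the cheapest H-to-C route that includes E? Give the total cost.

Best H to E: H → G → E costing 8
Shortest E→C: E → A → C = 7
Total via E: 8 + 7 = 15.

15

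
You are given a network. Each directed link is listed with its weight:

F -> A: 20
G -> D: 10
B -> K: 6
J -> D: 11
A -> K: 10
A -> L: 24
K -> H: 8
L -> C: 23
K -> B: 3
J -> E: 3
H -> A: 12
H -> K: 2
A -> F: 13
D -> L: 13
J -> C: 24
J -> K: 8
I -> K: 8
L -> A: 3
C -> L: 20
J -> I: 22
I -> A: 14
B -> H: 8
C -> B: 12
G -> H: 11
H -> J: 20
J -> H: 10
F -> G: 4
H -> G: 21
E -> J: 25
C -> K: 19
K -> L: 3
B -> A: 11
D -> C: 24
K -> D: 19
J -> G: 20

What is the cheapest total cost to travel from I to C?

Enumerating some paths:
I–A–K–L–C: 14+10+3+23 = 50
I–K–H–J–C: 8+8+20+24 = 60
I–K–D–C: 8+19+24 = 51
I–K–L–C: 8+3+23 = 34
The minimum is 34 via I–K–L–C.

34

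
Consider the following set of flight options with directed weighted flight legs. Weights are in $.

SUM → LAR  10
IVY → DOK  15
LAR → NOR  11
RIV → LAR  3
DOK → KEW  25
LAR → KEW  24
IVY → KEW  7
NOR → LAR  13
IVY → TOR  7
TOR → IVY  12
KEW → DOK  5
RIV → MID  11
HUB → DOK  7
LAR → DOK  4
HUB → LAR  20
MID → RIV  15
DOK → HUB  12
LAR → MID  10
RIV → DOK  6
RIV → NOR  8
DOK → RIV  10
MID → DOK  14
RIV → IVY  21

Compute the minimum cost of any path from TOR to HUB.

Settle nodes by increasing distance from TOR:
TOR: 0
IVY: 12  (via TOR)
KEW: 19  (via IVY)
DOK: 24  (via KEW)
RIV: 34  (via DOK)
HUB: 36  (via DOK)
Shortest route: TOR–IVY–KEW–DOK–HUB = $36.

$36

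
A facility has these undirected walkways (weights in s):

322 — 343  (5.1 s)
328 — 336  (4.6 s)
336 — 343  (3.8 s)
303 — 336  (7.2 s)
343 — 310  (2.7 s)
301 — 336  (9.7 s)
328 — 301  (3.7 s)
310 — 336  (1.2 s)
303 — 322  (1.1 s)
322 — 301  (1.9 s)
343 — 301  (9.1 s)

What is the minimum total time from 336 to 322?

8.3 s

Running Dijkstra from 336:
336: 0
310: 1.2  (via 336)
343: 3.8  (via 336)
328: 4.6  (via 336)
303: 7.2  (via 336)
301: 8.3  (via 328)
322: 8.3  (via 303)
Shortest route: 336 → 303 → 322 = 8.3 s.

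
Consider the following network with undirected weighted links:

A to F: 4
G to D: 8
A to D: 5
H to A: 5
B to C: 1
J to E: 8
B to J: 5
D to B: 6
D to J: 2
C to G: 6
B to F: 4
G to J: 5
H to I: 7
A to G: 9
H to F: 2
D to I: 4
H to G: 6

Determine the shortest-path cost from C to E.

14

Running Dijkstra from C:
C: 0
B: 1  (via C)
F: 5  (via B)
G: 6  (via C)
J: 6  (via B)
D: 7  (via B)
H: 7  (via F)
A: 9  (via F)
I: 11  (via D)
E: 14  (via J)
Shortest route: C–B–J–E = 14.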